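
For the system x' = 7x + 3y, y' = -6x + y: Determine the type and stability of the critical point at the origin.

A = [[7,3],[-6,1]]; det(A-λI) = λ^2 - 8λ + 25.
λ = 4 ± 3i: positive real part.

unstable spiral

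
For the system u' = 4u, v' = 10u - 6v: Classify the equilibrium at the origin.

saddle

A = [[4,0],[10,-6]]; det(A-λI) = λ^2 + 2λ - 24.
λ = 4, -6: opposite signs.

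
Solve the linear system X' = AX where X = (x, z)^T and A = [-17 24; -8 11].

Coefficient matrix A = [[-17, 24], [-8, 11]].
Characteristic polynomial det(A - λI) = λ^2 + 6λ + 5 = 0.
Eigenvalues λ = -5, -1.
For λ=-5: (A-λI) row 1 is [-12, 24], so an eigenvector is (-2, -1).
For λ=-1: (A-λI) row 1 is [-16, 24], so an eigenvector is (3, 2).
General solution: C_1e^(-5t)(-2,-1) + C_2e^(-t)(3,2).

x(t) = -2C_1e^(-5t) + 3C_2e^(-t), z(t) = -C_1e^(-5t) + 2C_2e^(-t)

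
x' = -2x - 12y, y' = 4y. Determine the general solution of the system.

x(t) = 2C_1e^(4t) - C_2e^(-2t), y(t) = -C_1e^(4t)

Coefficient matrix A = [[-2, -12], [0, 4]].
Characteristic polynomial det(A - λI) = λ^2 - 2λ - 8 = 0.
Eigenvalues λ = 4, -2.
For λ=4: (A-λI) row 1 is [-6, -12], so an eigenvector is (2, -1).
For λ=-2: (A-λI) row 1 is [0, -12], so an eigenvector is (-1, 0).
General solution: C_1e^(4t)(2,-1) + C_2e^(-2t)(-1,0).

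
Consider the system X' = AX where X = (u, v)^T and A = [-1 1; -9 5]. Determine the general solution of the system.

u(t) = K_1e^(2t) + K_2te^(2t), v(t) = 3K_1e^(2t) + 3K_2te^(2t) + K_2e^(2t)

Coefficient matrix A = [[-1, 1], [-9, 5]].
Characteristic polynomial det(A - λI) = λ^2 - 4λ + 4 = 0.
Single eigenvalue λ = 2 with algebraic multiplicity 2.
Eigenvector v = (1,3); generalized eigenvector w with (A-λI)w=v is (0,1).
General solution: e^(2t)[K_1·v + K_2·(t·v + w)].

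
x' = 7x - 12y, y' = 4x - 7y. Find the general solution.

x(t) = -2c_1e^(t) - 3c_2e^(-t), y(t) = -c_1e^(t) - 2c_2e^(-t)

Coefficient matrix A = [[7, -12], [4, -7]].
Characteristic polynomial det(A - λI) = λ^2 - 1 = 0.
Eigenvalues λ = 1, -1.
For λ=1: (A-λI) row 1 is [6, -12], so an eigenvector is (-2, -1).
For λ=-1: (A-λI) row 1 is [8, -12], so an eigenvector is (-3, -2).
General solution: c_1e^(t)(-2,-1) + c_2e^(-t)(-3,-2).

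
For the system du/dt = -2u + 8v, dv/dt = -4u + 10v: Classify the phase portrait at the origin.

A = [[-2,8],[-4,10]]; det(A-λI) = λ^2 - 8λ + 12.
λ = 2, 6: both positive.

unstable node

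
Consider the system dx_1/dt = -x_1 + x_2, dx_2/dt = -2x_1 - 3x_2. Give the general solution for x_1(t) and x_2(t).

Coefficient matrix A = [[-1, 1], [-2, -3]].
Characteristic polynomial det(A - λI) = λ^2 + 4λ + 5 = 0.
Eigenvalues λ = -2 ± i (complex conjugate pair).
For λ=-2+i: an eigenvector is (0,-1) - i(-1,1) = (0 + i, -1 - i).
A real fundamental pair from Re and Im of e^((-2+i)t)v: X_1 = e^(-2t)(cos(t)·(0,-1) + sin(t)·(-1,1)), X_2 = e^(-2t)(sin(t)·(0,-1) - cos(t)·(-1,1)).
General solution: K_1X_1 + K_2X_2.

x_1(t) = -K_1e^(-2t)sin(t) + K_2e^(-2t)cos(t), x_2(t) = K_1e^(-2t)sin(t) - K_1e^(-2t)cos(t) - K_2e^(-2t)sin(t) - K_2e^(-2t)cos(t)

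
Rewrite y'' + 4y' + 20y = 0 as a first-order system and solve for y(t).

Let x_1 = y, x_2 = y'. Then x_1' = x_2 and x_2' = -20x_1 - 4x_2.
A = [[0,1],[-20,-4]]; det(A-λI) = λ^2 + 4λ + 20.
Eigenvalues λ = -2 ± 4i.

y(t) = K_1e^(-2t)cos(4t) + K_2e^(-2t)sin(4t)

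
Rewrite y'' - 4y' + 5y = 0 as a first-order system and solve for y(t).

Let x_1 = y, x_2 = y'. Then x_1' = x_2 and x_2' = -5x_1 + 4x_2.
A = [[0,1],[-5,4]]; det(A-λI) = λ^2 - 4λ + 5.
Eigenvalues λ = 2 ± i.

y(t) = C_1e^(2t)cos(t) + C_2e^(2t)sin(t)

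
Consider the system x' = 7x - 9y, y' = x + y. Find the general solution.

Coefficient matrix A = [[7, -9], [1, 1]].
Characteristic polynomial det(A - λI) = λ^2 - 8λ + 16 = 0.
Single eigenvalue λ = 4 with algebraic multiplicity 2.
Eigenvector v = (-3,-1); generalized eigenvector w with (A-λI)w=v is (2,1).
General solution: e^(4t)[K_1·v + K_2·(t·v + w)].

x(t) = -3K_1e^(4t) - 3K_2te^(4t) + 2K_2e^(4t), y(t) = -K_1e^(4t) - K_2te^(4t) + K_2e^(4t)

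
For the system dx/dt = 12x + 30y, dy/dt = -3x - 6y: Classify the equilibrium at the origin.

A = [[12,30],[-3,-6]]; det(A-λI) = λ^2 - 6λ + 18.
λ = 3 ± 3i: positive real part.

unstable spiral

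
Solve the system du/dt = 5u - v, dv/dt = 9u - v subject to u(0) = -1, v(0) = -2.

u(t) = -te^(2t) - e^(2t), v(t) = -3te^(2t) - 2e^(2t)

Coefficient matrix A = [[5, -1], [9, -1]].
Characteristic polynomial det(A - λI) = λ^2 - 4λ + 4 = 0.
Single eigenvalue λ = 2 with algebraic multiplicity 2.
Eigenvector v = (-1,-3); generalized eigenvector w with (A-λI)w=v is (-1,-2).
General solution: e^(2t)[c_1·v + c_2·(t·v + w)].
Applying u(0)=-1, v(0)=-2 gives c_1=0, c_2=1.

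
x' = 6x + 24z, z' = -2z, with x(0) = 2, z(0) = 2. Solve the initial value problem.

x(t) = 8e^(6t) - 6e^(-2t), z(t) = 2e^(-2t)

Coefficient matrix A = [[6, 24], [0, -2]].
Characteristic polynomial det(A - λI) = λ^2 - 4λ - 12 = 0.
Eigenvalues λ = -2, 6.
For λ=-2: (A-λI) row 1 is [8, 24], so an eigenvector is (-3, 1).
For λ=6: (A-λI) row 1 is [0, 24], so an eigenvector is (-1, 0).
General solution: C_1e^(-2t)(-3,1) + C_2e^(6t)(-1,0).
Applying x(0)=2, z(0)=2 gives C_1=2, C_2=-8.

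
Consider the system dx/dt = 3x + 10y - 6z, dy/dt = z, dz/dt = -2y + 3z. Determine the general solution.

Coefficient matrix A = [[3, 10, -6], [0, 0, 1], [0, -2, 3]].
det(A - λI) = 0 gives eigenvalues λ = 1, 2, 3.
For λ=1: eigenvector (-2,1,1).
For λ=2: eigenvector (-2,-1,-2).
For λ=3: eigenvector (1,0,0).
General solution: c_1e^(t)(-2,1,1) + c_2e^(2t)(-2,-1,-2) + c_3e^(3t)(1,0,0).

x(t) = -2c_1e^(t) - 2c_2e^(2t) + c_3e^(3t), y(t) = c_1e^(t) - c_2e^(2t), z(t) = c_1e^(t) - 2c_2e^(2t)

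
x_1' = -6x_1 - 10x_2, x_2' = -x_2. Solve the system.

x_1(t) = K_1e^(-6t) - 2K_2e^(-t), x_2(t) = K_2e^(-t)

Coefficient matrix A = [[-6, -10], [0, -1]].
Characteristic polynomial det(A - λI) = λ^2 + 7λ + 6 = 0.
Eigenvalues λ = -6, -1.
For λ=-6: (A-λI) row 1 is [0, -10], so an eigenvector is (1, 0).
For λ=-1: (A-λI) row 1 is [-5, -10], so an eigenvector is (-2, 1).
General solution: K_1e^(-6t)(1,0) + K_2e^(-t)(-2,1).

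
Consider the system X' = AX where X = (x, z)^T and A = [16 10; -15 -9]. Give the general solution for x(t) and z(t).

x(t) = 2c_1e^(t) + c_2e^(6t), z(t) = -3c_1e^(t) - c_2e^(6t)

Coefficient matrix A = [[16, 10], [-15, -9]].
Characteristic polynomial det(A - λI) = λ^2 - 7λ + 6 = 0.
Eigenvalues λ = 1, 6.
For λ=1: (A-λI) row 1 is [15, 10], so an eigenvector is (2, -3).
For λ=6: (A-λI) row 1 is [10, 10], so an eigenvector is (1, -1).
General solution: c_1e^(t)(2,-3) + c_2e^(6t)(1,-1).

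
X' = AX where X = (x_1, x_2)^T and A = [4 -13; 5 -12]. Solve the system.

x_1(t) = -2K_1e^(-4t)sin(t) + 3K_1e^(-4t)cos(t) + 3K_2e^(-4t)sin(t) + 2K_2e^(-4t)cos(t), x_2(t) = -K_1e^(-4t)sin(t) + 2K_1e^(-4t)cos(t) + 2K_2e^(-4t)sin(t) + K_2e^(-4t)cos(t)

Coefficient matrix A = [[4, -13], [5, -12]].
Characteristic polynomial det(A - λI) = λ^2 + 8λ + 17 = 0.
Eigenvalues λ = -4 ± i (complex conjugate pair).
For λ=-4+i: an eigenvector is (3,2) - i(-2,-1) = (3 + 2i, 2 + i).
A real fundamental pair from Re and Im of e^((-4+i)t)v: X_1 = e^(-4t)(cos(t)·(3,2) + sin(t)·(-2,-1)), X_2 = e^(-4t)(sin(t)·(3,2) - cos(t)·(-2,-1)).
General solution: K_1X_1 + K_2X_2.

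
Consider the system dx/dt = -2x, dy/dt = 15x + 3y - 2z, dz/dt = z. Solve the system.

x(t) = C_2e^(-2t), y(t) = C_1e^(3t) - 3C_2e^(-2t) + C_3e^(t), z(t) = C_3e^(t)

Coefficient matrix A = [[-2, 0, 0], [15, 3, -2], [0, 0, 1]].
det(A - λI) = 0 gives eigenvalues λ = 3, -2, 1.
For λ=3: eigenvector (0,1,0).
For λ=-2: eigenvector (1,-3,0).
For λ=1: eigenvector (0,1,1).
General solution: C_1e^(3t)(0,1,0) + C_2e^(-2t)(1,-3,0) + C_3e^(t)(0,1,1).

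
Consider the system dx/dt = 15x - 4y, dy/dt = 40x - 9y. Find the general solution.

x(t) = -c_1e^(3t)cos(4t) - c_2e^(3t)sin(4t), y(t) = -c_1e^(3t)sin(4t) - 3c_1e^(3t)cos(4t) - 3c_2e^(3t)sin(4t) + c_2e^(3t)cos(4t)

Coefficient matrix A = [[15, -4], [40, -9]].
Characteristic polynomial det(A - λI) = λ^2 - 6λ + 25 = 0.
Eigenvalues λ = 3 ± 4i (complex conjugate pair).
For λ=3+4i: an eigenvector is (-1,-3) - i(0,-1) = (-1, -3 + i).
A real fundamental pair from Re and Im of e^((3+4i)t)v: X_1 = e^(3t)(cos(4t)·(-1,-3) + sin(4t)·(0,-1)), X_2 = e^(3t)(sin(4t)·(-1,-3) - cos(4t)·(0,-1)).
General solution: c_1X_1 + c_2X_2.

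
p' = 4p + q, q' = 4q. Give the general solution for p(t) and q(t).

p(t) = -K_1e^(4t) - K_2te^(4t) + 3K_2e^(4t), q(t) = -K_2e^(4t)

Coefficient matrix A = [[4, 1], [0, 4]].
Characteristic polynomial det(A - λI) = λ^2 - 8λ + 16 = 0.
Single eigenvalue λ = 4 with algebraic multiplicity 2.
Eigenvector v = (-1,0); generalized eigenvector w with (A-λI)w=v is (3,-1).
General solution: e^(4t)[K_1·v + K_2·(t·v + w)].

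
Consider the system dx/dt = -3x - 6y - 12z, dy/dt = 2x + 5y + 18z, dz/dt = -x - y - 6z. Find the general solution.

Coefficient matrix A = [[-3, -6, -12], [2, 5, 18], [-1, -1, -6]].
det(A - λI) = 0 gives eigenvalues λ = -4, 3, -3.
For λ=-4: eigenvector (0,-2,1).
For λ=3: eigenvector (-1,1,0).
For λ=-3: eigenvector (1,2,-1).
General solution: c_1e^(-4t)(0,-2,1) + c_2e^(3t)(-1,1,0) + c_3e^(-3t)(1,2,-1).

x(t) = -c_2e^(3t) + c_3e^(-3t), y(t) = -2c_1e^(-4t) + c_2e^(3t) + 2c_3e^(-3t), z(t) = c_1e^(-4t) - c_3e^(-3t)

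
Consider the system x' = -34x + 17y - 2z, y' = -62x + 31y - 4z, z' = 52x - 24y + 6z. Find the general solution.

x(t) = -K_1e^(4t) + 3K_2e^(-3t) + K_3e^(2t), y(t) = -2K_1e^(4t) + 5K_2e^(-3t) + 2K_3e^(2t), z(t) = 2K_1e^(4t) - 4K_2e^(-3t) - K_3e^(2t)

Coefficient matrix A = [[-34, 17, -2], [-62, 31, -4], [52, -24, 6]].
det(A - λI) = 0 gives eigenvalues λ = 4, -3, 2.
For λ=4: eigenvector (-1,-2,2).
For λ=-3: eigenvector (3,5,-4).
For λ=2: eigenvector (1,2,-1).
General solution: K_1e^(4t)(-1,-2,2) + K_2e^(-3t)(3,5,-4) + K_3e^(2t)(1,2,-1).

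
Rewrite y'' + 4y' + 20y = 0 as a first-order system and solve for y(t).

Let x_1 = y, x_2 = y'. Then x_1' = x_2 and x_2' = -20x_1 - 4x_2.
A = [[0,1],[-20,-4]]; det(A-λI) = λ^2 + 4λ + 20.
Eigenvalues λ = -2 ± 4i.

y(t) = C_1e^(-2t)cos(4t) + C_2e^(-2t)sin(4t)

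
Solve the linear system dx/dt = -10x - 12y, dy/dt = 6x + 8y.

Coefficient matrix A = [[-10, -12], [6, 8]].
Characteristic polynomial det(A - λI) = λ^2 + 2λ - 8 = 0.
Eigenvalues λ = 2, -4.
For λ=2: (A-λI) row 1 is [-12, -12], so an eigenvector is (1, -1).
For λ=-4: (A-λI) row 1 is [-6, -12], so an eigenvector is (-2, 1).
General solution: c_1e^(2t)(1,-1) + c_2e^(-4t)(-2,1).

x(t) = c_1e^(2t) - 2c_2e^(-4t), y(t) = -c_1e^(2t) + c_2e^(-4t)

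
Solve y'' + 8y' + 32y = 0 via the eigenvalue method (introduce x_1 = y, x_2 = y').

y(t) = c_1e^(-4t)cos(4t) + c_2e^(-4t)sin(4t)

Let x_1 = y, x_2 = y'. Then x_1' = x_2 and x_2' = -32x_1 - 8x_2.
A = [[0,1],[-32,-8]]; det(A-λI) = λ^2 + 8λ + 32.
Eigenvalues λ = -4 ± 4i.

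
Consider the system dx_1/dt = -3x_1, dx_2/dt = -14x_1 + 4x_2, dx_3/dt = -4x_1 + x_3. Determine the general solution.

Coefficient matrix A = [[-3, 0, 0], [-14, 4, 0], [-4, 0, 1]].
det(A - λI) = 0 gives eigenvalues λ = -3, 4, 1.
For λ=-3: eigenvector (1,2,1).
For λ=4: eigenvector (0,1,0).
For λ=1: eigenvector (0,0,1).
General solution: K_1e^(-3t)(1,2,1) + K_2e^(4t)(0,1,0) + K_3e^(t)(0,0,1).

x_1(t) = K_1e^(-3t), x_2(t) = 2K_1e^(-3t) + K_2e^(4t), x_3(t) = K_1e^(-3t) + K_3e^(t)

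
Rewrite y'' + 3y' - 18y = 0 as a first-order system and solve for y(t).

y(t) = K_1e^(-6t) + K_2e^(3t)

Let x_1 = y, x_2 = y'. Then x_1' = x_2 and x_2' = 18x_1 - 3x_2.
A = [[0,1],[18,-3]]; det(A-λI) = λ^2 + 3λ - 18.
Eigenvalues λ = -6, 3 with eigenvectors (1,-6), (1,3).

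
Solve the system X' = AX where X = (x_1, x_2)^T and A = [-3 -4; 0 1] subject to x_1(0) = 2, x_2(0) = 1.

Coefficient matrix A = [[-3, -4], [0, 1]].
Characteristic polynomial det(A - λI) = λ^2 + 2λ - 3 = 0.
Eigenvalues λ = 1, -3.
For λ=1: (A-λI) row 1 is [-4, -4], so an eigenvector is (-1, 1).
For λ=-3: (A-λI) row 1 is [0, -4], so an eigenvector is (1, 0).
General solution: C_1e^(t)(-1,1) + C_2e^(-3t)(1,0).
Applying x_1(0)=2, x_2(0)=1 gives C_1=1, C_2=3.

x_1(t) = -e^(t) + 3e^(-3t), x_2(t) = e^(t)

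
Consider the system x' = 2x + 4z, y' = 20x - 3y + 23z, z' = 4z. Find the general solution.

Coefficient matrix A = [[2, 0, 4], [20, -3, 23], [0, 0, 4]].
det(A - λI) = 0 gives eigenvalues λ = -3, 2, 4.
For λ=-3: eigenvector (0,1,0).
For λ=2: eigenvector (1,4,0).
For λ=4: eigenvector (2,9,1).
General solution: K_1e^(-3t)(0,1,0) + K_2e^(2t)(1,4,0) + K_3e^(4t)(2,9,1).

x(t) = K_2e^(2t) + 2K_3e^(4t), y(t) = K_1e^(-3t) + 4K_2e^(2t) + 9K_3e^(4t), z(t) = K_3e^(4t)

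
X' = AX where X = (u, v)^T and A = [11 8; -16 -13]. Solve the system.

Coefficient matrix A = [[11, 8], [-16, -13]].
Characteristic polynomial det(A - λI) = λ^2 + 2λ - 15 = 0.
Eigenvalues λ = 3, -5.
For λ=3: (A-λI) row 1 is [8, 8], so an eigenvector is (1, -1).
For λ=-5: (A-λI) row 1 is [16, 8], so an eigenvector is (-1, 2).
General solution: K_1e^(3t)(1,-1) + K_2e^(-5t)(-1,2).

u(t) = K_1e^(3t) - K_2e^(-5t), v(t) = -K_1e^(3t) + 2K_2e^(-5t)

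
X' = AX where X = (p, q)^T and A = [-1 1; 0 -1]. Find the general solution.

p(t) = C_1e^(-t) + C_2te^(-t) + 2C_2e^(-t), q(t) = C_2e^(-t)

Coefficient matrix A = [[-1, 1], [0, -1]].
Characteristic polynomial det(A - λI) = λ^2 + 2λ + 1 = 0.
Single eigenvalue λ = -1 with algebraic multiplicity 2.
Eigenvector v = (1,0); generalized eigenvector w with (A-λI)w=v is (2,1).
General solution: e^(-t)[C_1·v + C_2·(t·v + w)].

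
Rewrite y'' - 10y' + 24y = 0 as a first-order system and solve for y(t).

y(t) = c_1e^(4t) + c_2e^(6t)

Let x_1 = y, x_2 = y'. Then x_1' = x_2 and x_2' = -24x_1 + 10x_2.
A = [[0,1],[-24,10]]; det(A-λI) = λ^2 - 10λ + 24.
Eigenvalues λ = 4, 6 with eigenvectors (1,4), (1,6).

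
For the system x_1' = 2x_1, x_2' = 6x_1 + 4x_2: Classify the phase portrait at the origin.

A = [[2,0],[6,4]]; det(A-λI) = λ^2 - 6λ + 8.
λ = 2, 4: both positive.

unstable node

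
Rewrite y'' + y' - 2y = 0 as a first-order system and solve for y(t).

y(t) = K_1e^(t) + K_2e^(-2t)

Let x_1 = y, x_2 = y'. Then x_1' = x_2 and x_2' = 2x_1 - x_2.
A = [[0,1],[2,-1]]; det(A-λI) = λ^2 + λ - 2.
Eigenvalues λ = 1, -2 with eigenvectors (1,1), (1,-2).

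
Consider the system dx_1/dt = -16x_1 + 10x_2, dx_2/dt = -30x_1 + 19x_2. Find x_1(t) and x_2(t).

x_1(t) = -2K_1e^(-t) - K_2e^(4t), x_2(t) = -3K_1e^(-t) - 2K_2e^(4t)

Coefficient matrix A = [[-16, 10], [-30, 19]].
Characteristic polynomial det(A - λI) = λ^2 - 3λ - 4 = 0.
Eigenvalues λ = -1, 4.
For λ=-1: (A-λI) row 1 is [-15, 10], so an eigenvector is (-2, -3).
For λ=4: (A-λI) row 1 is [-20, 10], so an eigenvector is (-1, -2).
General solution: K_1e^(-t)(-2,-3) + K_2e^(4t)(-1,-2).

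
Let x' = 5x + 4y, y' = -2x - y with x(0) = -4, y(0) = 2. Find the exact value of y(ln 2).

16

A = [[5,4],[-2,-1]]; eigenvalues λ = 3, 1.
Eigenvectors: (2,-1) for λ=3, (-1,1) for λ=1.
From the initial condition, c_1 = -2, c_2 = 0.
y(ln 2) = (-2)(2^3)(-1) + (0)(2^1)(1) = 16.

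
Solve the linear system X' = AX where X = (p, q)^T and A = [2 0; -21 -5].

Coefficient matrix A = [[2, 0], [-21, -5]].
Characteristic polynomial det(A - λI) = λ^2 + 3λ - 10 = 0.
Eigenvalues λ = 2, -5.
For λ=2: (A-λI) row 2 is [-21, -7], so an eigenvector is (1, -3).
For λ=-5: (A-λI) row 1 is [7, 0], so an eigenvector is (0, 1).
General solution: c_1e^(2t)(1,-3) + c_2e^(-5t)(0,1).

p(t) = c_1e^(2t), q(t) = -3c_1e^(2t) + c_2e^(-5t)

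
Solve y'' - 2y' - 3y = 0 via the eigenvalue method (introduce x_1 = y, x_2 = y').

y(t) = K_1e^(3t) + K_2e^(-t)

Let x_1 = y, x_2 = y'. Then x_1' = x_2 and x_2' = 3x_1 + 2x_2.
A = [[0,1],[3,2]]; det(A-λI) = λ^2 - 2λ - 3.
Eigenvalues λ = 3, -1 with eigenvectors (1,3), (1,-1).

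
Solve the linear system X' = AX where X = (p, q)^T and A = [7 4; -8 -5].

p(t) = K_1e^(3t) + K_2e^(-t), q(t) = -K_1e^(3t) - 2K_2e^(-t)

Coefficient matrix A = [[7, 4], [-8, -5]].
Characteristic polynomial det(A - λI) = λ^2 - 2λ - 3 = 0.
Eigenvalues λ = 3, -1.
For λ=3: (A-λI) row 1 is [4, 4], so an eigenvector is (1, -1).
For λ=-1: (A-λI) row 1 is [8, 4], so an eigenvector is (1, -2).
General solution: K_1e^(3t)(1,-1) + K_2e^(-t)(1,-2).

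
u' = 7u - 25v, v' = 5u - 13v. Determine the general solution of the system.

u(t) = -2C_1e^(-3t)sin(5t) - C_1e^(-3t)cos(5t) - C_2e^(-3t)sin(5t) + 2C_2e^(-3t)cos(5t), v(t) = -C_1e^(-3t)sin(5t) + C_2e^(-3t)cos(5t)

Coefficient matrix A = [[7, -25], [5, -13]].
Characteristic polynomial det(A - λI) = λ^2 + 6λ + 34 = 0.
Eigenvalues λ = -3 ± 5i (complex conjugate pair).
For λ=-3+5i: an eigenvector is (-1,0) - i(-2,-1) = (-1 + 2i, 0 + i).
A real fundamental pair from Re and Im of e^((-3+5i)t)v: X_1 = e^(-3t)(cos(5t)·(-1,0) + sin(5t)·(-2,-1)), X_2 = e^(-3t)(sin(5t)·(-1,0) - cos(5t)·(-2,-1)).
General solution: C_1X_1 + C_2X_2.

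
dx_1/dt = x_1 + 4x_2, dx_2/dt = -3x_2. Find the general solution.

x_1(t) = c_1e^(t) - c_2e^(-3t), x_2(t) = c_2e^(-3t)

Coefficient matrix A = [[1, 4], [0, -3]].
Characteristic polynomial det(A - λI) = λ^2 + 2λ - 3 = 0.
Eigenvalues λ = 1, -3.
For λ=1: (A-λI) row 1 is [0, 4], so an eigenvector is (1, 0).
For λ=-3: (A-λI) row 1 is [4, 4], so an eigenvector is (-1, 1).
General solution: c_1e^(t)(1,0) + c_2e^(-3t)(-1,1).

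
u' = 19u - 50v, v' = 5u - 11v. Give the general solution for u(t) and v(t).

Coefficient matrix A = [[19, -50], [5, -11]].
Characteristic polynomial det(A - λI) = λ^2 - 8λ + 41 = 0.
Eigenvalues λ = 4 ± 5i (complex conjugate pair).
For λ=4+5i: an eigenvector is (3,1) - i(-1,0) = (3 + i, 1).
A real fundamental pair from Re and Im of e^((4+5i)t)v: X_1 = e^(4t)(cos(5t)·(3,1) + sin(5t)·(-1,0)), X_2 = e^(4t)(sin(5t)·(3,1) - cos(5t)·(-1,0)).
General solution: C_1X_1 + C_2X_2.

u(t) = -C_1e^(4t)sin(5t) + 3C_1e^(4t)cos(5t) + 3C_2e^(4t)sin(5t) + C_2e^(4t)cos(5t), v(t) = C_1e^(4t)cos(5t) + C_2e^(4t)sin(5t)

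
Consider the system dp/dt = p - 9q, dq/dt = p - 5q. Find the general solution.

p(t) = -3c_1e^(-2t) - 3c_2te^(-2t) - c_2e^(-2t), q(t) = -c_1e^(-2t) - c_2te^(-2t)

Coefficient matrix A = [[1, -9], [1, -5]].
Characteristic polynomial det(A - λI) = λ^2 + 4λ + 4 = 0.
Single eigenvalue λ = -2 with algebraic multiplicity 2.
Eigenvector v = (-3,-1); generalized eigenvector w with (A-λI)w=v is (-1,0).
General solution: e^(-2t)[c_1·v + c_2·(t·v + w)].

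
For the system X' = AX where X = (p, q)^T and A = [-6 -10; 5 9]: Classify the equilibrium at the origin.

A = [[-6,-10],[5,9]]; det(A-λI) = λ^2 - 3λ - 4.
λ = 4, -1: opposite signs.

saddle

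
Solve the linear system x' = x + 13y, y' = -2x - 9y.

x(t) = 2c_1e^(-4t)sin(t) + 3c_1e^(-4t)cos(t) + 3c_2e^(-4t)sin(t) - 2c_2e^(-4t)cos(t), y(t) = -c_1e^(-4t)sin(t) - c_1e^(-4t)cos(t) - c_2e^(-4t)sin(t) + c_2e^(-4t)cos(t)

Coefficient matrix A = [[1, 13], [-2, -9]].
Characteristic polynomial det(A - λI) = λ^2 + 8λ + 17 = 0.
Eigenvalues λ = -4 ± i (complex conjugate pair).
For λ=-4+i: an eigenvector is (3,-1) - i(2,-1) = (3 - 2i, -1 + i).
A real fundamental pair from Re and Im of e^((-4+i)t)v: X_1 = e^(-4t)(cos(t)·(3,-1) + sin(t)·(2,-1)), X_2 = e^(-4t)(sin(t)·(3,-1) - cos(t)·(2,-1)).
General solution: c_1X_1 + c_2X_2.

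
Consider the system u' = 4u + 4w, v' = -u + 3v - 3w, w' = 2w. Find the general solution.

u(t) = c_1e^(4t) - 2c_2e^(2t), v(t) = -c_1e^(4t) + c_2e^(2t) + c_3e^(3t), w(t) = c_2e^(2t)

Coefficient matrix A = [[4, 0, 4], [-1, 3, -3], [0, 0, 2]].
det(A - λI) = 0 gives eigenvalues λ = 4, 2, 3.
For λ=4: eigenvector (1,-1,0).
For λ=2: eigenvector (-2,1,1).
For λ=3: eigenvector (0,1,0).
General solution: c_1e^(4t)(1,-1,0) + c_2e^(2t)(-2,1,1) + c_3e^(3t)(0,1,0).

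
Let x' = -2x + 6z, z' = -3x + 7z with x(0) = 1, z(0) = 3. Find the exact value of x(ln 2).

A = [[-2,6],[-3,7]]; eigenvalues λ = 4, 1.
Eigenvectors: (-1,-1) for λ=4, (-2,-1) for λ=1.
From the initial condition, c_1 = -5, c_2 = 2.
x(ln 2) = (-5)(2^4)(-1) + (2)(2^1)(-2) = 72.

72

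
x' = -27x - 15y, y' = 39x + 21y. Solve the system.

Coefficient matrix A = [[-27, -15], [39, 21]].
Characteristic polynomial det(A - λI) = λ^2 + 6λ + 18 = 0.
Eigenvalues λ = -3 ± 3i (complex conjugate pair).
For λ=-3+3i: an eigenvector is (1,-2) - i(2,-3) = (1 - 2i, -2 + 3i).
A real fundamental pair from Re and Im of e^((-3+3i)t)v: X_1 = e^(-3t)(cos(3t)·(1,-2) + sin(3t)·(2,-3)), X_2 = e^(-3t)(sin(3t)·(1,-2) - cos(3t)·(2,-3)).
General solution: C_1X_1 + C_2X_2.

x(t) = 2C_1e^(-3t)sin(3t) + C_1e^(-3t)cos(3t) + C_2e^(-3t)sin(3t) - 2C_2e^(-3t)cos(3t), y(t) = -3C_1e^(-3t)sin(3t) - 2C_1e^(-3t)cos(3t) - 2C_2e^(-3t)sin(3t) + 3C_2e^(-3t)cos(3t)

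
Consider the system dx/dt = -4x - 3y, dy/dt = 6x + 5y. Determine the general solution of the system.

x(t) = c_1e^(2t) - c_2e^(-t), y(t) = -2c_1e^(2t) + c_2e^(-t)

Coefficient matrix A = [[-4, -3], [6, 5]].
Characteristic polynomial det(A - λI) = λ^2 - λ - 2 = 0.
Eigenvalues λ = 2, -1.
For λ=2: (A-λI) row 1 is [-6, -3], so an eigenvector is (1, -2).
For λ=-1: (A-λI) row 1 is [-3, -3], so an eigenvector is (-1, 1).
General solution: c_1e^(2t)(1,-2) + c_2e^(-t)(-1,1).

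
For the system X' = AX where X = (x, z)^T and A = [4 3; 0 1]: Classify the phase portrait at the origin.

A = [[4,3],[0,1]]; det(A-λI) = λ^2 - 5λ + 4.
λ = 1, 4: both positive.

unstable node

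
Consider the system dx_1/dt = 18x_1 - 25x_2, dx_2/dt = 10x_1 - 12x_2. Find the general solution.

Coefficient matrix A = [[18, -25], [10, -12]].
Characteristic polynomial det(A - λI) = λ^2 - 6λ + 34 = 0.
Eigenvalues λ = 3 ± 5i (complex conjugate pair).
For λ=3+5i: an eigenvector is (-2,-1) - i(-1,-1) = (-2 + i, -1 + i).
A real fundamental pair from Re and Im of e^((3+5i)t)v: X_1 = e^(3t)(cos(5t)·(-2,-1) + sin(5t)·(-1,-1)), X_2 = e^(3t)(sin(5t)·(-2,-1) - cos(5t)·(-1,-1)).
General solution: K_1X_1 + K_2X_2.

x_1(t) = -K_1e^(3t)sin(5t) - 2K_1e^(3t)cos(5t) - 2K_2e^(3t)sin(5t) + K_2e^(3t)cos(5t), x_2(t) = -K_1e^(3t)sin(5t) - K_1e^(3t)cos(5t) - K_2e^(3t)sin(5t) + K_2e^(3t)cos(5t)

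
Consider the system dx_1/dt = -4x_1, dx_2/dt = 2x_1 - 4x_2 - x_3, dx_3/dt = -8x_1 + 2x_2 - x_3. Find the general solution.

x_1(t) = C_3e^(-4t), x_2(t) = C_1e^(-3t) + C_2e^(-2t) + C_3e^(-4t), x_3(t) = -C_1e^(-3t) - 2C_2e^(-2t) + 2C_3e^(-4t)

Coefficient matrix A = [[-4, 0, 0], [2, -4, -1], [-8, 2, -1]].
det(A - λI) = 0 gives eigenvalues λ = -3, -2, -4.
For λ=-3: eigenvector (0,1,-1).
For λ=-2: eigenvector (0,1,-2).
For λ=-4: eigenvector (1,1,2).
General solution: C_1e^(-3t)(0,1,-1) + C_2e^(-2t)(0,1,-2) + C_3e^(-4t)(1,1,2).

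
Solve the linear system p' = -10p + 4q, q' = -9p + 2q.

Coefficient matrix A = [[-10, 4], [-9, 2]].
Characteristic polynomial det(A - λI) = λ^2 + 8λ + 16 = 0.
Single eigenvalue λ = -4 with algebraic multiplicity 2.
Eigenvector v = (2,3); generalized eigenvector w with (A-λI)w=v is (-1,-1).
General solution: e^(-4t)[K_1·v + K_2·(t·v + w)].

p(t) = 2K_1e^(-4t) + 2K_2te^(-4t) - K_2e^(-4t), q(t) = 3K_1e^(-4t) + 3K_2te^(-4t) - K_2e^(-4t)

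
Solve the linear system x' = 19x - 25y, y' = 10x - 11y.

x(t) = -C_1e^(4t)sin(5t) - 2C_1e^(4t)cos(5t) - 2C_2e^(4t)sin(5t) + C_2e^(4t)cos(5t), y(t) = -C_1e^(4t)sin(5t) - C_1e^(4t)cos(5t) - C_2e^(4t)sin(5t) + C_2e^(4t)cos(5t)

Coefficient matrix A = [[19, -25], [10, -11]].
Characteristic polynomial det(A - λI) = λ^2 - 8λ + 41 = 0.
Eigenvalues λ = 4 ± 5i (complex conjugate pair).
For λ=4+5i: an eigenvector is (-2,-1) - i(-1,-1) = (-2 + i, -1 + i).
A real fundamental pair from Re and Im of e^((4+5i)t)v: X_1 = e^(4t)(cos(5t)·(-2,-1) + sin(5t)·(-1,-1)), X_2 = e^(4t)(sin(5t)·(-2,-1) - cos(5t)·(-1,-1)).
General solution: C_1X_1 + C_2X_2.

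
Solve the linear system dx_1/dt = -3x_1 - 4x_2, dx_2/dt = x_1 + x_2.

x_1(t) = -2c_1e^(-t) - 2c_2te^(-t) - c_2e^(-t), x_2(t) = c_1e^(-t) + c_2te^(-t) + c_2e^(-t)

Coefficient matrix A = [[-3, -4], [1, 1]].
Characteristic polynomial det(A - λI) = λ^2 + 2λ + 1 = 0.
Single eigenvalue λ = -1 with algebraic multiplicity 2.
Eigenvector v = (-2,1); generalized eigenvector w with (A-λI)w=v is (-1,1).
General solution: e^(-t)[c_1·v + c_2·(t·v + w)].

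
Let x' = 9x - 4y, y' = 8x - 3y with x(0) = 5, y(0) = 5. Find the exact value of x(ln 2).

A = [[9,-4],[8,-3]]; eigenvalues λ = 1, 5.
Eigenvectors: (1,2) for λ=1, (-1,-1) for λ=5.
From the initial condition, c_1 = 0, c_2 = -5.
x(ln 2) = (0)(2^1)(1) + (-5)(2^5)(-1) = 160.

160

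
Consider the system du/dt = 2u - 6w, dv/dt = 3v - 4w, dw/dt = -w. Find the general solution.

Coefficient matrix A = [[2, 0, -6], [0, 3, -4], [0, 0, -1]].
det(A - λI) = 0 gives eigenvalues λ = 3, 2, -1.
For λ=3: eigenvector (0,1,0).
For λ=2: eigenvector (1,0,0).
For λ=-1: eigenvector (2,1,1).
General solution: K_1e^(3t)(0,1,0) + K_2e^(2t)(1,0,0) + K_3e^(-t)(2,1,1).

u(t) = K_2e^(2t) + 2K_3e^(-t), v(t) = K_1e^(3t) + K_3e^(-t), w(t) = K_3e^(-t)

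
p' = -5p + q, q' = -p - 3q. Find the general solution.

Coefficient matrix A = [[-5, 1], [-1, -3]].
Characteristic polynomial det(A - λI) = λ^2 + 8λ + 16 = 0.
Single eigenvalue λ = -4 with algebraic multiplicity 2.
Eigenvector v = (1,1); generalized eigenvector w with (A-λI)w=v is (-2,-1).
General solution: e^(-4t)[c_1·v + c_2·(t·v + w)].

p(t) = c_1e^(-4t) + c_2te^(-4t) - 2c_2e^(-4t), q(t) = c_1e^(-4t) + c_2te^(-4t) - c_2e^(-4t)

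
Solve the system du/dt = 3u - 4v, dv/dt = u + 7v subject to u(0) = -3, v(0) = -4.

u(t) = 22te^(5t) - 3e^(5t), v(t) = -11te^(5t) - 4e^(5t)

Coefficient matrix A = [[3, -4], [1, 7]].
Characteristic polynomial det(A - λI) = λ^2 - 10λ + 25 = 0.
Single eigenvalue λ = 5 with algebraic multiplicity 2.
Eigenvector v = (2,-1); generalized eigenvector w with (A-λI)w=v is (1,-1).
General solution: e^(5t)[K_1·v + K_2·(t·v + w)].
Applying u(0)=-3, v(0)=-4 gives K_1=-7, K_2=11.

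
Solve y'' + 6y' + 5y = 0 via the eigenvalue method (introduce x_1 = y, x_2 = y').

Let x_1 = y, x_2 = y'. Then x_1' = x_2 and x_2' = -5x_1 - 6x_2.
A = [[0,1],[-5,-6]]; det(A-λI) = λ^2 + 6λ + 5.
Eigenvalues λ = -5, -1 with eigenvectors (1,-5), (1,-1).

y(t) = c_1e^(-5t) + c_2e^(-t)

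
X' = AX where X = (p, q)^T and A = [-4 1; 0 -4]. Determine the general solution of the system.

p(t) = c_1e^(-4t) + c_2te^(-4t) - c_2e^(-4t), q(t) = c_2e^(-4t)

Coefficient matrix A = [[-4, 1], [0, -4]].
Characteristic polynomial det(A - λI) = λ^2 + 8λ + 16 = 0.
Single eigenvalue λ = -4 with algebraic multiplicity 2.
Eigenvector v = (1,0); generalized eigenvector w with (A-λI)w=v is (-1,1).
General solution: e^(-4t)[c_1·v + c_2·(t·v + w)].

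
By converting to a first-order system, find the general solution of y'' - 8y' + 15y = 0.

Let x_1 = y, x_2 = y'. Then x_1' = x_2 and x_2' = -15x_1 + 8x_2.
A = [[0,1],[-15,8]]; det(A-λI) = λ^2 - 8λ + 15.
Eigenvalues λ = 3, 5 with eigenvectors (1,3), (1,5).

y(t) = c_1e^(3t) + c_2e^(5t)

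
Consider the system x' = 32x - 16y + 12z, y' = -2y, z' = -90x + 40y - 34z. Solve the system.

Coefficient matrix A = [[32, -16, 12], [0, -2, 0], [-90, 40, -34]].
det(A - λI) = 0 gives eigenvalues λ = 2, -2, -4.
For λ=2: eigenvector (2,0,-5).
For λ=-2: eigenvector (4,1,-10).
For λ=-4: eigenvector (-1,0,3).
General solution: c_1e^(2t)(2,0,-5) + c_2e^(-2t)(4,1,-10) + c_3e^(-4t)(-1,0,3).

x(t) = 2c_1e^(2t) + 4c_2e^(-2t) - c_3e^(-4t), y(t) = c_2e^(-2t), z(t) = -5c_1e^(2t) - 10c_2e^(-2t) + 3c_3e^(-4t)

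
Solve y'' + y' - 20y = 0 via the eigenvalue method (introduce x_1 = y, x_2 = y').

Let x_1 = y, x_2 = y'. Then x_1' = x_2 and x_2' = 20x_1 - x_2.
A = [[0,1],[20,-1]]; det(A-λI) = λ^2 + λ - 20.
Eigenvalues λ = 4, -5 with eigenvectors (1,4), (1,-5).

y(t) = C_1e^(4t) + C_2e^(-5t)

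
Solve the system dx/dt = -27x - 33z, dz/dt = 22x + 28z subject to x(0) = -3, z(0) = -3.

Coefficient matrix A = [[-27, -33], [22, 28]].
Characteristic polynomial det(A - λI) = λ^2 - λ - 30 = 0.
Eigenvalues λ = 6, -5.
For λ=6: (A-λI) row 1 is [-33, -33], so an eigenvector is (-1, 1).
For λ=-5: (A-λI) row 1 is [-22, -33], so an eigenvector is (-3, 2).
General solution: c_1e^(6t)(-1,1) + c_2e^(-5t)(-3,2).
Applying x(0)=-3, z(0)=-3 gives c_1=-15, c_2=6.

x(t) = 15e^(6t) - 18e^(-5t), z(t) = -15e^(6t) + 12e^(-5t)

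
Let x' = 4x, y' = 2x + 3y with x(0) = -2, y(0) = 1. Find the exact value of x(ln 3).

A = [[4,0],[2,3]]; eigenvalues λ = 4, 3.
Eigenvectors: (-1,-2) for λ=4, (0,-1) for λ=3.
From the initial condition, c_1 = 2, c_2 = -5.
x(ln 3) = (2)(3^4)(-1) + (-5)(3^3)(0) = -162.

-162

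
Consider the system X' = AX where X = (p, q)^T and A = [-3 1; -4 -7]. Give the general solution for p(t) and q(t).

p(t) = -c_1e^(-5t) - c_2te^(-5t), q(t) = 2c_1e^(-5t) + 2c_2te^(-5t) - c_2e^(-5t)

Coefficient matrix A = [[-3, 1], [-4, -7]].
Characteristic polynomial det(A - λI) = λ^2 + 10λ + 25 = 0.
Single eigenvalue λ = -5 with algebraic multiplicity 2.
Eigenvector v = (-1,2); generalized eigenvector w with (A-λI)w=v is (0,-1).
General solution: e^(-5t)[c_1·v + c_2·(t·v + w)].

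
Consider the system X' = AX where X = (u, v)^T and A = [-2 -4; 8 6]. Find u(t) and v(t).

u(t) = K_1e^(2t)sin(4t) - K_2e^(2t)cos(4t), v(t) = -K_1e^(2t)sin(4t) - K_1e^(2t)cos(4t) - K_2e^(2t)sin(4t) + K_2e^(2t)cos(4t)

Coefficient matrix A = [[-2, -4], [8, 6]].
Characteristic polynomial det(A - λI) = λ^2 - 4λ + 20 = 0.
Eigenvalues λ = 2 ± 4i (complex conjugate pair).
For λ=2+4i: an eigenvector is (0,-1) - i(1,-1) = (0 - i, -1 + i).
A real fundamental pair from Re and Im of e^((2+4i)t)v: X_1 = e^(2t)(cos(4t)·(0,-1) + sin(4t)·(1,-1)), X_2 = e^(2t)(sin(4t)·(0,-1) - cos(4t)·(1,-1)).
General solution: K_1X_1 + K_2X_2.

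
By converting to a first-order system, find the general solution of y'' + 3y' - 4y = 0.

Let x_1 = y, x_2 = y'. Then x_1' = x_2 and x_2' = 4x_1 - 3x_2.
A = [[0,1],[4,-3]]; det(A-λI) = λ^2 + 3λ - 4.
Eigenvalues λ = 1, -4 with eigenvectors (1,1), (1,-4).

y(t) = c_1e^(t) + c_2e^(-4t)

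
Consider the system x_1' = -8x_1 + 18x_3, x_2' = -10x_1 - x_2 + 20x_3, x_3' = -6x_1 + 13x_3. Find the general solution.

Coefficient matrix A = [[-8, 0, 18], [-10, -1, 20], [-6, 0, 13]].
det(A - λI) = 0 gives eigenvalues λ = 4, -1, 1.
For λ=4: eigenvector (-3,-2,-2).
For λ=-1: eigenvector (0,1,0).
For λ=1: eigenvector (2,0,1).
General solution: c_1e^(4t)(-3,-2,-2) + c_2e^(-t)(0,1,0) + c_3e^(t)(2,0,1).

x_1(t) = -3c_1e^(4t) + 2c_3e^(t), x_2(t) = -2c_1e^(4t) + c_2e^(-t), x_3(t) = -2c_1e^(4t) + c_3e^(t)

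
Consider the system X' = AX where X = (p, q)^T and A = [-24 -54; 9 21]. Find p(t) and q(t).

p(t) = 3C_1e^(-6t) - 2C_2e^(3t), q(t) = -C_1e^(-6t) + C_2e^(3t)

Coefficient matrix A = [[-24, -54], [9, 21]].
Characteristic polynomial det(A - λI) = λ^2 + 3λ - 18 = 0.
Eigenvalues λ = -6, 3.
For λ=-6: (A-λI) row 1 is [-18, -54], so an eigenvector is (3, -1).
For λ=3: (A-λI) row 1 is [-27, -54], so an eigenvector is (-2, 1).
General solution: C_1e^(-6t)(3,-1) + C_2e^(3t)(-2,1).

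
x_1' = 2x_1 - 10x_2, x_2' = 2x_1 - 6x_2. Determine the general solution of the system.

x_1(t) = 2K_1e^(-2t)sin(2t) + K_1e^(-2t)cos(2t) + K_2e^(-2t)sin(2t) - 2K_2e^(-2t)cos(2t), x_2(t) = K_1e^(-2t)sin(2t) - K_2e^(-2t)cos(2t)

Coefficient matrix A = [[2, -10], [2, -6]].
Characteristic polynomial det(A - λI) = λ^2 + 4λ + 8 = 0.
Eigenvalues λ = -2 ± 2i (complex conjugate pair).
For λ=-2+2i: an eigenvector is (1,0) - i(2,1) = (1 - 2i, 0 - i).
A real fundamental pair from Re and Im of e^((-2+2i)t)v: X_1 = e^(-2t)(cos(2t)·(1,0) + sin(2t)·(2,1)), X_2 = e^(-2t)(sin(2t)·(1,0) - cos(2t)·(2,1)).
General solution: K_1X_1 + K_2X_2.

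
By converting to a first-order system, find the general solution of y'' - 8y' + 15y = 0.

y(t) = C_1e^(3t) + C_2e^(5t)

Let x_1 = y, x_2 = y'. Then x_1' = x_2 and x_2' = -15x_1 + 8x_2.
A = [[0,1],[-15,8]]; det(A-λI) = λ^2 - 8λ + 15.
Eigenvalues λ = 3, 5 with eigenvectors (1,3), (1,5).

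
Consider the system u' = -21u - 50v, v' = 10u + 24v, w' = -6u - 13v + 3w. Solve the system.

Coefficient matrix A = [[-21, -50, 0], [10, 24, 0], [-6, -13, 3]].
det(A - λI) = 0 gives eigenvalues λ = 4, -1, 3.
For λ=4: eigenvector (-2,1,-1).
For λ=-1: eigenvector (5,-2,1).
For λ=3: eigenvector (0,0,1).
General solution: c_1e^(4t)(-2,1,-1) + c_2e^(-t)(5,-2,1) + c_3e^(3t)(0,0,1).

u(t) = -2c_1e^(4t) + 5c_2e^(-t), v(t) = c_1e^(4t) - 2c_2e^(-t), w(t) = -c_1e^(4t) + c_2e^(-t) + c_3e^(3t)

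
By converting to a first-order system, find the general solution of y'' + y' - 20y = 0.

Let x_1 = y, x_2 = y'. Then x_1' = x_2 and x_2' = 20x_1 - x_2.
A = [[0,1],[20,-1]]; det(A-λI) = λ^2 + λ - 20.
Eigenvalues λ = 4, -5 with eigenvectors (1,4), (1,-5).

y(t) = K_1e^(4t) + K_2e^(-5t)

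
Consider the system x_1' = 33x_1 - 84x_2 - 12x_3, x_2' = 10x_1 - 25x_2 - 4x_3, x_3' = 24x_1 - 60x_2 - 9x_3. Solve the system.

Coefficient matrix A = [[33, -84, -12], [10, -25, -4], [24, -60, -9]].
det(A - λI) = 0 gives eigenvalues λ = 3, -3, -1.
For λ=3: eigenvector (4,1,3).
For λ=-3: eigenvector (3,1,2).
For λ=-1: eigenvector (-6,-2,-3).
General solution: K_1e^(3t)(4,1,3) + K_2e^(-3t)(3,1,2) + K_3e^(-t)(-6,-2,-3).

x_1(t) = 4K_1e^(3t) + 3K_2e^(-3t) - 6K_3e^(-t), x_2(t) = K_1e^(3t) + K_2e^(-3t) - 2K_3e^(-t), x_3(t) = 3K_1e^(3t) + 2K_2e^(-3t) - 3K_3e^(-t)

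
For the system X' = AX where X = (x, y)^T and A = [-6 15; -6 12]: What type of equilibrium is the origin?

unstable spiral

A = [[-6,15],[-6,12]]; det(A-λI) = λ^2 - 6λ + 18.
λ = 3 ± 3i: positive real part.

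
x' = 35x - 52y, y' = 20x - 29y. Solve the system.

Coefficient matrix A = [[35, -52], [20, -29]].
Characteristic polynomial det(A - λI) = λ^2 - 6λ + 25 = 0.
Eigenvalues λ = 3 ± 4i (complex conjugate pair).
For λ=3+4i: an eigenvector is (-2,-1) - i(-3,-2) = (-2 + 3i, -1 + 2i).
A real fundamental pair from Re and Im of e^((3+4i)t)v: X_1 = e^(3t)(cos(4t)·(-2,-1) + sin(4t)·(-3,-2)), X_2 = e^(3t)(sin(4t)·(-2,-1) - cos(4t)·(-3,-2)).
General solution: c_1X_1 + c_2X_2.

x(t) = -3c_1e^(3t)sin(4t) - 2c_1e^(3t)cos(4t) - 2c_2e^(3t)sin(4t) + 3c_2e^(3t)cos(4t), y(t) = -2c_1e^(3t)sin(4t) - c_1e^(3t)cos(4t) - c_2e^(3t)sin(4t) + 2c_2e^(3t)cos(4t)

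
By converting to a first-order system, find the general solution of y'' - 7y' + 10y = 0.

y(t) = c_1e^(2t) + c_2e^(5t)

Let x_1 = y, x_2 = y'. Then x_1' = x_2 and x_2' = -10x_1 + 7x_2.
A = [[0,1],[-10,7]]; det(A-λI) = λ^2 - 7λ + 10.
Eigenvalues λ = 2, 5 with eigenvectors (1,2), (1,5).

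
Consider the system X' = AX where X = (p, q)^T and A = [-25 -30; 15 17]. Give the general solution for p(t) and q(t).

Coefficient matrix A = [[-25, -30], [15, 17]].
Characteristic polynomial det(A - λI) = λ^2 + 8λ + 25 = 0.
Eigenvalues λ = -4 ± 3i (complex conjugate pair).
For λ=-4+3i: an eigenvector is (3,-2) - i(-1,1) = (3 + i, -2 - i).
A real fundamental pair from Re and Im of e^((-4+3i)t)v: X_1 = e^(-4t)(cos(3t)·(3,-2) + sin(3t)·(-1,1)), X_2 = e^(-4t)(sin(3t)·(3,-2) - cos(3t)·(-1,1)).
General solution: C_1X_1 + C_2X_2.

p(t) = -C_1e^(-4t)sin(3t) + 3C_1e^(-4t)cos(3t) + 3C_2e^(-4t)sin(3t) + C_2e^(-4t)cos(3t), q(t) = C_1e^(-4t)sin(3t) - 2C_1e^(-4t)cos(3t) - 2C_2e^(-4t)sin(3t) - C_2e^(-4t)cos(3t)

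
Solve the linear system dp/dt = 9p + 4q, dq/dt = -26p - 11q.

p(t) = K_1e^(-t)sin(2t) + K_1e^(-t)cos(2t) + K_2e^(-t)sin(2t) - K_2e^(-t)cos(2t), q(t) = -3K_1e^(-t)sin(2t) - 2K_1e^(-t)cos(2t) - 2K_2e^(-t)sin(2t) + 3K_2e^(-t)cos(2t)

Coefficient matrix A = [[9, 4], [-26, -11]].
Characteristic polynomial det(A - λI) = λ^2 + 2λ + 5 = 0.
Eigenvalues λ = -1 ± 2i (complex conjugate pair).
For λ=-1+2i: an eigenvector is (1,-2) - i(1,-3) = (1 - i, -2 + 3i).
A real fundamental pair from Re and Im of e^((-1+2i)t)v: X_1 = e^(-t)(cos(2t)·(1,-2) + sin(2t)·(1,-3)), X_2 = e^(-t)(sin(2t)·(1,-2) - cos(2t)·(1,-3)).
General solution: K_1X_1 + K_2X_2.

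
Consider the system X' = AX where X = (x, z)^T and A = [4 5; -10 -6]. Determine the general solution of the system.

Coefficient matrix A = [[4, 5], [-10, -6]].
Characteristic polynomial det(A - λI) = λ^2 + 2λ + 26 = 0.
Eigenvalues λ = -1 ± 5i (complex conjugate pair).
For λ=-1+5i: an eigenvector is (0,1) - i(1,-1) = (0 - i, 1 + i).
A real fundamental pair from Re and Im of e^((-1+5i)t)v: X_1 = e^(-t)(cos(5t)·(0,1) + sin(5t)·(1,-1)), X_2 = e^(-t)(sin(5t)·(0,1) - cos(5t)·(1,-1)).
General solution: C_1X_1 + C_2X_2.

x(t) = C_1e^(-t)sin(5t) - C_2e^(-t)cos(5t), z(t) = -C_1e^(-t)sin(5t) + C_1e^(-t)cos(5t) + C_2e^(-t)sin(5t) + C_2e^(-t)cos(5t)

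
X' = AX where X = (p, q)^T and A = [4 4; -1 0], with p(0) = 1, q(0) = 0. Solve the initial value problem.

Coefficient matrix A = [[4, 4], [-1, 0]].
Characteristic polynomial det(A - λI) = λ^2 - 4λ + 4 = 0.
Single eigenvalue λ = 2 with algebraic multiplicity 2.
Eigenvector v = (2,-1); generalized eigenvector w with (A-λI)w=v is (3,-1).
General solution: e^(2t)[C_1·v + C_2·(t·v + w)].
Applying p(0)=1, q(0)=0 gives C_1=-1, C_2=1.

p(t) = 2te^(2t) + e^(2t), q(t) = -te^(2t)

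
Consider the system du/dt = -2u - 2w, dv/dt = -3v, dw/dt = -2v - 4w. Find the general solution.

u(t) = C_1e^(-2t) - 4C_2e^(-3t) + C_3e^(-4t), v(t) = C_2e^(-3t), w(t) = -2C_2e^(-3t) + C_3e^(-4t)

Coefficient matrix A = [[-2, 0, -2], [0, -3, 0], [0, -2, -4]].
det(A - λI) = 0 gives eigenvalues λ = -2, -3, -4.
For λ=-2: eigenvector (1,0,0).
For λ=-3: eigenvector (-4,1,-2).
For λ=-4: eigenvector (1,0,1).
General solution: C_1e^(-2t)(1,0,0) + C_2e^(-3t)(-4,1,-2) + C_3e^(-4t)(1,0,1).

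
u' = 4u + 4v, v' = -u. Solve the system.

u(t) = -2K_1e^(2t) - 2K_2te^(2t) - 3K_2e^(2t), v(t) = K_1e^(2t) + K_2te^(2t) + K_2e^(2t)

Coefficient matrix A = [[4, 4], [-1, 0]].
Characteristic polynomial det(A - λI) = λ^2 - 4λ + 4 = 0.
Single eigenvalue λ = 2 with algebraic multiplicity 2.
Eigenvector v = (-2,1); generalized eigenvector w with (A-λI)w=v is (-3,1).
General solution: e^(2t)[K_1·v + K_2·(t·v + w)].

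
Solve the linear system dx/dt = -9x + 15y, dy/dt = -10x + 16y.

x(t) = 3c_1e^(t) - c_2e^(6t), y(t) = 2c_1e^(t) - c_2e^(6t)

Coefficient matrix A = [[-9, 15], [-10, 16]].
Characteristic polynomial det(A - λI) = λ^2 - 7λ + 6 = 0.
Eigenvalues λ = 1, 6.
For λ=1: (A-λI) row 1 is [-10, 15], so an eigenvector is (3, 2).
For λ=6: (A-λI) row 1 is [-15, 15], so an eigenvector is (-1, -1).
General solution: c_1e^(t)(3,2) + c_2e^(6t)(-1,-1).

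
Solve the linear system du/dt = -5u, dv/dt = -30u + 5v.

u(t) = -c_2e^(-5t), v(t) = -c_1e^(5t) - 3c_2e^(-5t)

Coefficient matrix A = [[-5, 0], [-30, 5]].
Characteristic polynomial det(A - λI) = λ^2 - 25 = 0.
Eigenvalues λ = 5, -5.
For λ=5: (A-λI) row 1 is [-10, 0], so an eigenvector is (0, -1).
For λ=-5: (A-λI) row 2 is [-30, 10], so an eigenvector is (-1, -3).
General solution: c_1e^(5t)(0,-1) + c_2e^(-5t)(-1,-3).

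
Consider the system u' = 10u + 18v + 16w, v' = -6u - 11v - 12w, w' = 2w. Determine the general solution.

Coefficient matrix A = [[10, 18, 16], [-6, -11, -12], [0, 0, 2]].
det(A - λI) = 0 gives eigenvalues λ = -2, 2, 1.
For λ=-2: eigenvector (-3,2,0).
For λ=2: eigenvector (-2,0,1).
For λ=1: eigenvector (-2,1,0).
General solution: K_1e^(-2t)(-3,2,0) + K_2e^(2t)(-2,0,1) + K_3e^(t)(-2,1,0).

u(t) = -3K_1e^(-2t) - 2K_2e^(2t) - 2K_3e^(t), v(t) = 2K_1e^(-2t) + K_3e^(t), w(t) = K_2e^(2t)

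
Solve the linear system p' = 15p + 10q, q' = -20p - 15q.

p(t) = C_1e^(-5t) - C_2e^(5t), q(t) = -2C_1e^(-5t) + C_2e^(5t)

Coefficient matrix A = [[15, 10], [-20, -15]].
Characteristic polynomial det(A - λI) = λ^2 - 25 = 0.
Eigenvalues λ = -5, 5.
For λ=-5: (A-λI) row 1 is [20, 10], so an eigenvector is (1, -2).
For λ=5: (A-λI) row 1 is [10, 10], so an eigenvector is (-1, 1).
General solution: C_1e^(-5t)(1,-2) + C_2e^(5t)(-1,1).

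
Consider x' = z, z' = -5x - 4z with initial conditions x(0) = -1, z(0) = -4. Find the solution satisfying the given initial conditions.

Coefficient matrix A = [[0, 1], [-5, -4]].
Characteristic polynomial det(A - λI) = λ^2 + 4λ + 5 = 0.
Eigenvalues λ = -2 ± i (complex conjugate pair).
For λ=-2+i: an eigenvector is (-1,2) - i(0,1) = (-1, 2 - i).
A real fundamental pair from Re and Im of e^((-2+i)t)v: X_1 = e^(-2t)(cos(t)·(-1,2) + sin(t)·(0,1)), X_2 = e^(-2t)(sin(t)·(-1,2) - cos(t)·(0,1)).
General solution: K_1X_1 + K_2X_2.
Applying x(0)=-1, z(0)=-4 gives K_1=1, K_2=6.

x(t) = -6e^(-2t)sin(t) - e^(-2t)cos(t), z(t) = 13e^(-2t)sin(t) - 4e^(-2t)cos(t)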